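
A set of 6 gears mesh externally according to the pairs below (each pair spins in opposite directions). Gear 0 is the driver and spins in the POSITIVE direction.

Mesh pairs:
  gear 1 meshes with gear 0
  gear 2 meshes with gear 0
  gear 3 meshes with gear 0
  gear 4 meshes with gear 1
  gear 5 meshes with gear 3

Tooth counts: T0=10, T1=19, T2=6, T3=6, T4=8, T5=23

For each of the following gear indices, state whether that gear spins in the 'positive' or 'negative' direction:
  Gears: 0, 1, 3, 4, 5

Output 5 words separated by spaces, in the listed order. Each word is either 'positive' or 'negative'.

Gear 0 (driver): positive (depth 0)
  gear 1: meshes with gear 0 -> depth 1 -> negative (opposite of gear 0)
  gear 2: meshes with gear 0 -> depth 1 -> negative (opposite of gear 0)
  gear 3: meshes with gear 0 -> depth 1 -> negative (opposite of gear 0)
  gear 4: meshes with gear 1 -> depth 2 -> positive (opposite of gear 1)
  gear 5: meshes with gear 3 -> depth 2 -> positive (opposite of gear 3)
Queried indices 0, 1, 3, 4, 5 -> positive, negative, negative, positive, positive

Answer: positive negative negative positive positive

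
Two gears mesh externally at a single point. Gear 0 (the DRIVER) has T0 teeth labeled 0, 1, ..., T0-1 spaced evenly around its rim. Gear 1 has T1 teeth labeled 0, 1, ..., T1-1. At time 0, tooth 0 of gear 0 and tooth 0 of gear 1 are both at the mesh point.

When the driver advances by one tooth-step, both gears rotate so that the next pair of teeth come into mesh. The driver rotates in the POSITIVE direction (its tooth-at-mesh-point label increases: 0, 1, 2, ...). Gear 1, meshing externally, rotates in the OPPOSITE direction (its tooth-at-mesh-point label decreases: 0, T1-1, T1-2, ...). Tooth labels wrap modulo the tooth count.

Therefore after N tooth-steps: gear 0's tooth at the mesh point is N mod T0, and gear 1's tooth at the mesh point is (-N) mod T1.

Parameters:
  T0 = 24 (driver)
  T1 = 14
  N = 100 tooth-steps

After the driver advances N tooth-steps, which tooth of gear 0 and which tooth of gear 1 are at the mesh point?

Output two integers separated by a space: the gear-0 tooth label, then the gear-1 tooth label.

Answer: 4 12

Derivation:
Gear 0 (driver, T0=24): tooth at mesh = N mod T0
  100 = 4 * 24 + 4, so 100 mod 24 = 4
  gear 0 tooth = 4
Gear 1 (driven, T1=14): tooth at mesh = (-N) mod T1
  100 = 7 * 14 + 2, so 100 mod 14 = 2
  (-100) mod 14 = (-2) mod 14 = 14 - 2 = 12
Mesh after 100 steps: gear-0 tooth 4 meets gear-1 tooth 12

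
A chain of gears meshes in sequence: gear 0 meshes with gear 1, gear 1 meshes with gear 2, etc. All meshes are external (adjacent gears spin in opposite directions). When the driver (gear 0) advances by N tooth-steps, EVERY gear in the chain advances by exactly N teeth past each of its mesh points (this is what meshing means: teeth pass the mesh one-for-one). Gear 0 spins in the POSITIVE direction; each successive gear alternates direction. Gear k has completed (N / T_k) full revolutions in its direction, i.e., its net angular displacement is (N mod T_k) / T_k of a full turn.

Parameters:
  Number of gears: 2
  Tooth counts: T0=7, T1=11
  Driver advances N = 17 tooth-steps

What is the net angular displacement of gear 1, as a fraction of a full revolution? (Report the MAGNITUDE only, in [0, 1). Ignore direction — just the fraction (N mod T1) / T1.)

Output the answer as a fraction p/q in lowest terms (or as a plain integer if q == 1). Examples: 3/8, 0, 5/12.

Chain of 2 gears, tooth counts: [7, 11]
  gear 0: T0=7, direction=positive, advance = 17 mod 7 = 3 teeth = 3/7 turn
  gear 1: T1=11, direction=negative, advance = 17 mod 11 = 6 teeth = 6/11 turn
Gear 1: 17 mod 11 = 6
Fraction = 6 / 11 = 6/11 (gcd(6,11)=1) = 6/11

Answer: 6/11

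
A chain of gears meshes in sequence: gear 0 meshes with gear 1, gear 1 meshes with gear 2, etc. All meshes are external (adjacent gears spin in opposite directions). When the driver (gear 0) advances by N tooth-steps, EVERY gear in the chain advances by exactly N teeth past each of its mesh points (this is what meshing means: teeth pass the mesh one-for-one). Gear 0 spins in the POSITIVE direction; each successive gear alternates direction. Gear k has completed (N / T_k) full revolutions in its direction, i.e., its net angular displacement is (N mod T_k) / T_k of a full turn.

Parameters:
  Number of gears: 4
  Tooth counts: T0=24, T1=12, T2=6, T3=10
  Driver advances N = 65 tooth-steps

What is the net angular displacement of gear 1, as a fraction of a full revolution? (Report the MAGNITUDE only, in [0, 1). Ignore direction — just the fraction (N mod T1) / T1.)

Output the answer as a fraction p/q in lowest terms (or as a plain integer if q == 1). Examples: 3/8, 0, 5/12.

Answer: 5/12

Derivation:
Chain of 4 gears, tooth counts: [24, 12, 6, 10]
  gear 0: T0=24, direction=positive, advance = 65 mod 24 = 17 teeth = 17/24 turn
  gear 1: T1=12, direction=negative, advance = 65 mod 12 = 5 teeth = 5/12 turn
  gear 2: T2=6, direction=positive, advance = 65 mod 6 = 5 teeth = 5/6 turn
  gear 3: T3=10, direction=negative, advance = 65 mod 10 = 5 teeth = 5/10 turn
Gear 1: 65 mod 12 = 5
Fraction = 5 / 12 = 5/12 (gcd(5,12)=1) = 5/12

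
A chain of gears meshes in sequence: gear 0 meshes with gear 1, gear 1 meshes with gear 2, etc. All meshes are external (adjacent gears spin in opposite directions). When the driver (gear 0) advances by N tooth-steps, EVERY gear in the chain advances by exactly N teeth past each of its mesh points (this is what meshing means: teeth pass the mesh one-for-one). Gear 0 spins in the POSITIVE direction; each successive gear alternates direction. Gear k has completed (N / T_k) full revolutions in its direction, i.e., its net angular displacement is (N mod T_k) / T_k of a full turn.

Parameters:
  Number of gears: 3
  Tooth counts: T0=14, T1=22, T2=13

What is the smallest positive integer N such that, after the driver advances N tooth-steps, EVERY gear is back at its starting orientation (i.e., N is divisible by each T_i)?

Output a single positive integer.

Gear k returns to start when N is a multiple of T_k.
All gears at start simultaneously when N is a common multiple of [14, 22, 13]; the smallest such N is lcm(14, 22, 13).
Start: lcm = T0 = 14
Fold in T1=22: gcd(14, 22) = 2; lcm(14, 22) = 14 * 22 / 2 = 308 / 2 = 154
Fold in T2=13: gcd(154, 13) = 1; lcm(154, 13) = 154 * 13 / 1 = 2002 / 1 = 2002
Full cycle length = 2002

Answer: 2002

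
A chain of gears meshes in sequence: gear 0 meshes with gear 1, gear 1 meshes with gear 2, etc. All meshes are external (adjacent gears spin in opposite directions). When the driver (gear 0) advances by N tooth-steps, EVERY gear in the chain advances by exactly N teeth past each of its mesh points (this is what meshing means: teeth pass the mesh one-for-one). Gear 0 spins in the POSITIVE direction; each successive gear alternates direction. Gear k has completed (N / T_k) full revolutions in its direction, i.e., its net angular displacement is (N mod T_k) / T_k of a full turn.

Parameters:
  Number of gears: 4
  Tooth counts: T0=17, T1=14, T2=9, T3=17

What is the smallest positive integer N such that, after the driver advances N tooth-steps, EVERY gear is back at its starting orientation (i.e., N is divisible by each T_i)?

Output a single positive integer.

Gear k returns to start when N is a multiple of T_k.
All gears at start simultaneously when N is a common multiple of [17, 14, 9, 17]; the smallest such N is lcm(17, 14, 9, 17).
Start: lcm = T0 = 17
Fold in T1=14: gcd(17, 14) = 1; lcm(17, 14) = 17 * 14 / 1 = 238 / 1 = 238
Fold in T2=9: gcd(238, 9) = 1; lcm(238, 9) = 238 * 9 / 1 = 2142 / 1 = 2142
Fold in T3=17: gcd(2142, 17) = 17; lcm(2142, 17) = 2142 * 17 / 17 = 36414 / 17 = 2142
Full cycle length = 2142

Answer: 2142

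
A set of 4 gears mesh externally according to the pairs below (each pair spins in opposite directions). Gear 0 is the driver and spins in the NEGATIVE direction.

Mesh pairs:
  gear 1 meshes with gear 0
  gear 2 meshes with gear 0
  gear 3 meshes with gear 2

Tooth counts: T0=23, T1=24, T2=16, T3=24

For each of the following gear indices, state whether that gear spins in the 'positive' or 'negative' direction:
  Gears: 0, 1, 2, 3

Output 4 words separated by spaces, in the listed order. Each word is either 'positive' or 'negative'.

Answer: negative positive positive negative

Derivation:
Gear 0 (driver): negative (depth 0)
  gear 1: meshes with gear 0 -> depth 1 -> positive (opposite of gear 0)
  gear 2: meshes with gear 0 -> depth 1 -> positive (opposite of gear 0)
  gear 3: meshes with gear 2 -> depth 2 -> negative (opposite of gear 2)
Queried indices 0, 1, 2, 3 -> negative, positive, positive, negative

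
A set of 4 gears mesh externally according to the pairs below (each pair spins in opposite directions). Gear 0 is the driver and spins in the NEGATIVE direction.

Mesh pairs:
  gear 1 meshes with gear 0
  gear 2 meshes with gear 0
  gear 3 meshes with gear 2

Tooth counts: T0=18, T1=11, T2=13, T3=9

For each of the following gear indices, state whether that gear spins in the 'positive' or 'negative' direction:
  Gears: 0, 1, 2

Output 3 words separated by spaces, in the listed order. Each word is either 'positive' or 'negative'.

Gear 0 (driver): negative (depth 0)
  gear 1: meshes with gear 0 -> depth 1 -> positive (opposite of gear 0)
  gear 2: meshes with gear 0 -> depth 1 -> positive (opposite of gear 0)
  gear 3: meshes with gear 2 -> depth 2 -> negative (opposite of gear 2)
Queried indices 0, 1, 2 -> negative, positive, positive

Answer: negative positive positive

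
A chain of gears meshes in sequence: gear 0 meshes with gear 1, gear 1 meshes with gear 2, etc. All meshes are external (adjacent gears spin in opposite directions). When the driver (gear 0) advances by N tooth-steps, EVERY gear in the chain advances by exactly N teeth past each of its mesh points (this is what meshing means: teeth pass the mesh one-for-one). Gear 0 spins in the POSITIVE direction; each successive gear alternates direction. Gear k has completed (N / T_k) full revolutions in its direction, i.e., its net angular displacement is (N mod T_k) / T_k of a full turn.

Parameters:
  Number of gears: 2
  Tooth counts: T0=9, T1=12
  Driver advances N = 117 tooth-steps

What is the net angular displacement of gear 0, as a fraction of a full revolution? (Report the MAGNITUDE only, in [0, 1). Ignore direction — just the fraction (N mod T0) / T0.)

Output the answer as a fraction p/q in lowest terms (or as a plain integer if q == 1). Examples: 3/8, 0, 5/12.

Chain of 2 gears, tooth counts: [9, 12]
  gear 0: T0=9, direction=positive, advance = 117 mod 9 = 0 teeth = 0/9 turn
  gear 1: T1=12, direction=negative, advance = 117 mod 12 = 9 teeth = 9/12 turn
Gear 0: 117 mod 9 = 0
Fraction = 0 / 9 = 0/1 (gcd(0,9)=9) = 0

Answer: 0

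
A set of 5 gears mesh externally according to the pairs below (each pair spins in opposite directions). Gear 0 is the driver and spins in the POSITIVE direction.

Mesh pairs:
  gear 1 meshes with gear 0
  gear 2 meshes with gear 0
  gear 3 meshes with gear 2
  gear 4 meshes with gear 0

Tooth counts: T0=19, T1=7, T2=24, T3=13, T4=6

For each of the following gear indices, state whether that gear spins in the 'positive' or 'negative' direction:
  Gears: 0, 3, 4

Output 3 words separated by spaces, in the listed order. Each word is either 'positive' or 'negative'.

Answer: positive positive negative

Derivation:
Gear 0 (driver): positive (depth 0)
  gear 1: meshes with gear 0 -> depth 1 -> negative (opposite of gear 0)
  gear 2: meshes with gear 0 -> depth 1 -> negative (opposite of gear 0)
  gear 3: meshes with gear 2 -> depth 2 -> positive (opposite of gear 2)
  gear 4: meshes with gear 0 -> depth 1 -> negative (opposite of gear 0)
Queried indices 0, 3, 4 -> positive, positive, negative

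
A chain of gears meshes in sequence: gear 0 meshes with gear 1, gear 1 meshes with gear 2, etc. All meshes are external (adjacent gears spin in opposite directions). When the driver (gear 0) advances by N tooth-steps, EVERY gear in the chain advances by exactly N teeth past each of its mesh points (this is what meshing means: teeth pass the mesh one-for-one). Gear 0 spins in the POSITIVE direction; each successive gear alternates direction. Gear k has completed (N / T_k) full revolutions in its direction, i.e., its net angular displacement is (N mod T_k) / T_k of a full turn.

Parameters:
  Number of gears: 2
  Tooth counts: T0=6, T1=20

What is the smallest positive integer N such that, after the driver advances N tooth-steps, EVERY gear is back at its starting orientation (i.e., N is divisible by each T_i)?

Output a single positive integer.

Gear k returns to start when N is a multiple of T_k.
All gears at start simultaneously when N is a common multiple of [6, 20]; the smallest such N is lcm(6, 20).
Start: lcm = T0 = 6
Fold in T1=20: gcd(6, 20) = 2; lcm(6, 20) = 6 * 20 / 2 = 120 / 2 = 60
Full cycle length = 60

Answer: 60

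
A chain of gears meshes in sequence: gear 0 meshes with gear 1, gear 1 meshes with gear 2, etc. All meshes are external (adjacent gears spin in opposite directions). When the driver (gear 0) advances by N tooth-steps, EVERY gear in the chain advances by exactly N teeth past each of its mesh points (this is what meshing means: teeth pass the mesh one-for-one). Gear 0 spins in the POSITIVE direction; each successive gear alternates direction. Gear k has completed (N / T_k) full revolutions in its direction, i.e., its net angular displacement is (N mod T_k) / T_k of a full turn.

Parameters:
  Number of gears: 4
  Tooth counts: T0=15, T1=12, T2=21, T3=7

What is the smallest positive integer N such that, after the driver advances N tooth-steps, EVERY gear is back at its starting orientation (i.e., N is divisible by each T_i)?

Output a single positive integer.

Gear k returns to start when N is a multiple of T_k.
All gears at start simultaneously when N is a common multiple of [15, 12, 21, 7]; the smallest such N is lcm(15, 12, 21, 7).
Start: lcm = T0 = 15
Fold in T1=12: gcd(15, 12) = 3; lcm(15, 12) = 15 * 12 / 3 = 180 / 3 = 60
Fold in T2=21: gcd(60, 21) = 3; lcm(60, 21) = 60 * 21 / 3 = 1260 / 3 = 420
Fold in T3=7: gcd(420, 7) = 7; lcm(420, 7) = 420 * 7 / 7 = 2940 / 7 = 420
Full cycle length = 420

Answer: 420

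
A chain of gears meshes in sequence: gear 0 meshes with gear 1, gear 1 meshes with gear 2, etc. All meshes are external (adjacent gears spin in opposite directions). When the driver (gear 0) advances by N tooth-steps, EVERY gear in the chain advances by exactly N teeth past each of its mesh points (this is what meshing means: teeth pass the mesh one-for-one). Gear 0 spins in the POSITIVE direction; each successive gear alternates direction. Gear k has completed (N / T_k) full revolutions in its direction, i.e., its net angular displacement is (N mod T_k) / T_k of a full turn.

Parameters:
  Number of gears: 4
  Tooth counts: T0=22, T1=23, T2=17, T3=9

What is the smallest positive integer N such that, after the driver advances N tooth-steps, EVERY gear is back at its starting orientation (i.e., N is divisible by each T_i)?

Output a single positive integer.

Gear k returns to start when N is a multiple of T_k.
All gears at start simultaneously when N is a common multiple of [22, 23, 17, 9]; the smallest such N is lcm(22, 23, 17, 9).
Start: lcm = T0 = 22
Fold in T1=23: gcd(22, 23) = 1; lcm(22, 23) = 22 * 23 / 1 = 506 / 1 = 506
Fold in T2=17: gcd(506, 17) = 1; lcm(506, 17) = 506 * 17 / 1 = 8602 / 1 = 8602
Fold in T3=9: gcd(8602, 9) = 1; lcm(8602, 9) = 8602 * 9 / 1 = 77418 / 1 = 77418
Full cycle length = 77418

Answer: 77418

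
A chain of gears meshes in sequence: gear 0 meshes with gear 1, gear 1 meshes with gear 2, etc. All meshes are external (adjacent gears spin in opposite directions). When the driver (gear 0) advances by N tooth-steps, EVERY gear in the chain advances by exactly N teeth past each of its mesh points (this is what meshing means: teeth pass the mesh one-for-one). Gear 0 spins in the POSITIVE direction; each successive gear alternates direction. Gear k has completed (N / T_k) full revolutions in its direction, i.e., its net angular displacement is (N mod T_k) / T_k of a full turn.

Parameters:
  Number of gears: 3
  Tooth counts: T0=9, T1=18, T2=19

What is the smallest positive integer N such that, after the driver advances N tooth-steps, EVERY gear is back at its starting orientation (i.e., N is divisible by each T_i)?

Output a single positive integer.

Answer: 342

Derivation:
Gear k returns to start when N is a multiple of T_k.
All gears at start simultaneously when N is a common multiple of [9, 18, 19]; the smallest such N is lcm(9, 18, 19).
Start: lcm = T0 = 9
Fold in T1=18: gcd(9, 18) = 9; lcm(9, 18) = 9 * 18 / 9 = 162 / 9 = 18
Fold in T2=19: gcd(18, 19) = 1; lcm(18, 19) = 18 * 19 / 1 = 342 / 1 = 342
Full cycle length = 342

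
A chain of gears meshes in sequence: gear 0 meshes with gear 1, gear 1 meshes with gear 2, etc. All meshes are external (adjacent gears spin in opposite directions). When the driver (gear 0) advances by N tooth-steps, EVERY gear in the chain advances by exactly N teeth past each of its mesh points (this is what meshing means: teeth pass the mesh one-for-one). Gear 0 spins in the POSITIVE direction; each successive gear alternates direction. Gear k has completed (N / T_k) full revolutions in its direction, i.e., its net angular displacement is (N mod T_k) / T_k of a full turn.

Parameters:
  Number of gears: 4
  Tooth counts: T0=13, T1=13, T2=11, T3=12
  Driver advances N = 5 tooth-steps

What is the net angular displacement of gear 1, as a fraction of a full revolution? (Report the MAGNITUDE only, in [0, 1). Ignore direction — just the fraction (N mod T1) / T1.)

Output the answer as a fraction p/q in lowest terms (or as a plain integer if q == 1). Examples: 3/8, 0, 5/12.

Chain of 4 gears, tooth counts: [13, 13, 11, 12]
  gear 0: T0=13, direction=positive, advance = 5 mod 13 = 5 teeth = 5/13 turn
  gear 1: T1=13, direction=negative, advance = 5 mod 13 = 5 teeth = 5/13 turn
  gear 2: T2=11, direction=positive, advance = 5 mod 11 = 5 teeth = 5/11 turn
  gear 3: T3=12, direction=negative, advance = 5 mod 12 = 5 teeth = 5/12 turn
Gear 1: 5 mod 13 = 5
Fraction = 5 / 13 = 5/13 (gcd(5,13)=1) = 5/13

Answer: 5/13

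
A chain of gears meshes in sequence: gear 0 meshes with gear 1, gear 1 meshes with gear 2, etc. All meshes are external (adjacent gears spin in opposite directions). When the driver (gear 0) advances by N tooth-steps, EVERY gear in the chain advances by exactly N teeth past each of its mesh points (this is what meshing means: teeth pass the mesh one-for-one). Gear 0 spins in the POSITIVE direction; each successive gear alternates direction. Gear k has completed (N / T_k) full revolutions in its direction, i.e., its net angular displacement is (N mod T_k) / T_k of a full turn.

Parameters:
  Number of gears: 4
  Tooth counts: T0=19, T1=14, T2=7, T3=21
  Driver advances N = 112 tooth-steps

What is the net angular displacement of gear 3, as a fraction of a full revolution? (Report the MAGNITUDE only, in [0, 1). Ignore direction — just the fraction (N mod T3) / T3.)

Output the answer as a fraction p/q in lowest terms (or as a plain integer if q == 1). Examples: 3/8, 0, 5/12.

Chain of 4 gears, tooth counts: [19, 14, 7, 21]
  gear 0: T0=19, direction=positive, advance = 112 mod 19 = 17 teeth = 17/19 turn
  gear 1: T1=14, direction=negative, advance = 112 mod 14 = 0 teeth = 0/14 turn
  gear 2: T2=7, direction=positive, advance = 112 mod 7 = 0 teeth = 0/7 turn
  gear 3: T3=21, direction=negative, advance = 112 mod 21 = 7 teeth = 7/21 turn
Gear 3: 112 mod 21 = 7
Fraction = 7 / 21 = 1/3 (gcd(7,21)=7) = 1/3

Answer: 1/3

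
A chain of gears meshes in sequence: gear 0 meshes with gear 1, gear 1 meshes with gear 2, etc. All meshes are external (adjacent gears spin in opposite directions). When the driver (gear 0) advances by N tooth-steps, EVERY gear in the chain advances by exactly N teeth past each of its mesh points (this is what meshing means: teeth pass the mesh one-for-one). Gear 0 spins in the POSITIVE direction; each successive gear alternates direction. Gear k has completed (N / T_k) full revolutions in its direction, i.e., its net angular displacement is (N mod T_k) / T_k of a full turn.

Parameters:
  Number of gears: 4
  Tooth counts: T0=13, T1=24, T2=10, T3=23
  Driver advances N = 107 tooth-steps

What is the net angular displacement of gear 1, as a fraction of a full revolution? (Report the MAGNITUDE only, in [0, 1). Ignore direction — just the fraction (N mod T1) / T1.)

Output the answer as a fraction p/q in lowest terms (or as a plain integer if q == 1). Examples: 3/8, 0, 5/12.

Chain of 4 gears, tooth counts: [13, 24, 10, 23]
  gear 0: T0=13, direction=positive, advance = 107 mod 13 = 3 teeth = 3/13 turn
  gear 1: T1=24, direction=negative, advance = 107 mod 24 = 11 teeth = 11/24 turn
  gear 2: T2=10, direction=positive, advance = 107 mod 10 = 7 teeth = 7/10 turn
  gear 3: T3=23, direction=negative, advance = 107 mod 23 = 15 teeth = 15/23 turn
Gear 1: 107 mod 24 = 11
Fraction = 11 / 24 = 11/24 (gcd(11,24)=1) = 11/24

Answer: 11/24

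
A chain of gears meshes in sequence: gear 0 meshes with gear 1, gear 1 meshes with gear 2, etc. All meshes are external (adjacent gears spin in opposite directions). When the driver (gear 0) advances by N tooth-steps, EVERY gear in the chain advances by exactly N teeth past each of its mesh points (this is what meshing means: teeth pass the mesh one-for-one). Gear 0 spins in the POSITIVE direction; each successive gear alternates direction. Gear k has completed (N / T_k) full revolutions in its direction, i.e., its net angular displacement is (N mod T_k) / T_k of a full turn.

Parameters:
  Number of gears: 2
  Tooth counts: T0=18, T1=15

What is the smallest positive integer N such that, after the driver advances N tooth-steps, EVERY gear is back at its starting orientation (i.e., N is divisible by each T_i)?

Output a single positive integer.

Answer: 90

Derivation:
Gear k returns to start when N is a multiple of T_k.
All gears at start simultaneously when N is a common multiple of [18, 15]; the smallest such N is lcm(18, 15).
Start: lcm = T0 = 18
Fold in T1=15: gcd(18, 15) = 3; lcm(18, 15) = 18 * 15 / 3 = 270 / 3 = 90
Full cycle length = 90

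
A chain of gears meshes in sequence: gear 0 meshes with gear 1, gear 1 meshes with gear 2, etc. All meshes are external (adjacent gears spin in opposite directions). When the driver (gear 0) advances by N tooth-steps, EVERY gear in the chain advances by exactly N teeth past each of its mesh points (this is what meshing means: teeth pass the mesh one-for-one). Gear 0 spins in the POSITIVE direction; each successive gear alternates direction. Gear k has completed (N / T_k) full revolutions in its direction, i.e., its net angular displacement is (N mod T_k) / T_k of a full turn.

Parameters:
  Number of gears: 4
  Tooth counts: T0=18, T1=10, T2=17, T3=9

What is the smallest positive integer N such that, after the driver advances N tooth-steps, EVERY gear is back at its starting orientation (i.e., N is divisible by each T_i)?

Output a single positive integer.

Gear k returns to start when N is a multiple of T_k.
All gears at start simultaneously when N is a common multiple of [18, 10, 17, 9]; the smallest such N is lcm(18, 10, 17, 9).
Start: lcm = T0 = 18
Fold in T1=10: gcd(18, 10) = 2; lcm(18, 10) = 18 * 10 / 2 = 180 / 2 = 90
Fold in T2=17: gcd(90, 17) = 1; lcm(90, 17) = 90 * 17 / 1 = 1530 / 1 = 1530
Fold in T3=9: gcd(1530, 9) = 9; lcm(1530, 9) = 1530 * 9 / 9 = 13770 / 9 = 1530
Full cycle length = 1530

Answer: 1530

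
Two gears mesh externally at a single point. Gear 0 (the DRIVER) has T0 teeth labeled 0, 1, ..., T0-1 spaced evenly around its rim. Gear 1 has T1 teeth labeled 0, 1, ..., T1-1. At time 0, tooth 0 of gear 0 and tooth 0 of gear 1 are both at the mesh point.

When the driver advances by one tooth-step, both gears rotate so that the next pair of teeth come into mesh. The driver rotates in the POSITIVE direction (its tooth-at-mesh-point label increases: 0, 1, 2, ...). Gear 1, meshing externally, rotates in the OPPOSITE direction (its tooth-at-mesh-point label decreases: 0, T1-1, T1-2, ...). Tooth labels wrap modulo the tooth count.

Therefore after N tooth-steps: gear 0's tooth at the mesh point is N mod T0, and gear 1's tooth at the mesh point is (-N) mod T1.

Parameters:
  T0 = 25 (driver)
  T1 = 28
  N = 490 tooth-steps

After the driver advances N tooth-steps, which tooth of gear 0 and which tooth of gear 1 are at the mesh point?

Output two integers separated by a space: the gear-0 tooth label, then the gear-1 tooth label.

Gear 0 (driver, T0=25): tooth at mesh = N mod T0
  490 = 19 * 25 + 15, so 490 mod 25 = 15
  gear 0 tooth = 15
Gear 1 (driven, T1=28): tooth at mesh = (-N) mod T1
  490 = 17 * 28 + 14, so 490 mod 28 = 14
  (-490) mod 28 = (-14) mod 28 = 28 - 14 = 14
Mesh after 490 steps: gear-0 tooth 15 meets gear-1 tooth 14

Answer: 15 14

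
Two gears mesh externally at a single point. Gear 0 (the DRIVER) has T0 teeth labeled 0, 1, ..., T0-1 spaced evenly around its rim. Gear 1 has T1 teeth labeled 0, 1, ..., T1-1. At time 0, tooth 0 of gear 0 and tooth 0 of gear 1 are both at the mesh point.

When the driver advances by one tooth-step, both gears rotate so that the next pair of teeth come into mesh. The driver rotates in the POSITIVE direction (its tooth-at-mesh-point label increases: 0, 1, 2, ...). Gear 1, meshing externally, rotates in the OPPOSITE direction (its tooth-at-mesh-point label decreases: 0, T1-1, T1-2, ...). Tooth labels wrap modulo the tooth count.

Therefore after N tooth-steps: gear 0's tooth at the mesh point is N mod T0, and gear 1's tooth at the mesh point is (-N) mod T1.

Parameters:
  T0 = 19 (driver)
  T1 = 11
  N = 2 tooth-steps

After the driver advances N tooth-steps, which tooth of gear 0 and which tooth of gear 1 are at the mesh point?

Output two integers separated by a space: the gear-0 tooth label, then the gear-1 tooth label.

Gear 0 (driver, T0=19): tooth at mesh = N mod T0
  2 = 0 * 19 + 2, so 2 mod 19 = 2
  gear 0 tooth = 2
Gear 1 (driven, T1=11): tooth at mesh = (-N) mod T1
  2 = 0 * 11 + 2, so 2 mod 11 = 2
  (-2) mod 11 = (-2) mod 11 = 11 - 2 = 9
Mesh after 2 steps: gear-0 tooth 2 meets gear-1 tooth 9

Answer: 2 9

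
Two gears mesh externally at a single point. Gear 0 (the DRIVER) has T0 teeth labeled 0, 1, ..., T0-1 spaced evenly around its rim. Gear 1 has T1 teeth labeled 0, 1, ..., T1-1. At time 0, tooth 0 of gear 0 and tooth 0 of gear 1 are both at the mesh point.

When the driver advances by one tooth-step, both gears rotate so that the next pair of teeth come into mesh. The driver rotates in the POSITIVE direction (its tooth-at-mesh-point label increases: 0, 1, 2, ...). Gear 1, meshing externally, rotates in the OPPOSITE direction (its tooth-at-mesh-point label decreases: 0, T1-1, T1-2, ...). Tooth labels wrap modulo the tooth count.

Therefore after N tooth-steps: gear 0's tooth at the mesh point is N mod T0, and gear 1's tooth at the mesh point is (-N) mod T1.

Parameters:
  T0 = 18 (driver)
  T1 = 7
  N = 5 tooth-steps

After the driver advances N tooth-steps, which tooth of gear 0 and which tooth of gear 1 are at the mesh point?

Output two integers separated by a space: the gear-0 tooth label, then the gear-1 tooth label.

Gear 0 (driver, T0=18): tooth at mesh = N mod T0
  5 = 0 * 18 + 5, so 5 mod 18 = 5
  gear 0 tooth = 5
Gear 1 (driven, T1=7): tooth at mesh = (-N) mod T1
  5 = 0 * 7 + 5, so 5 mod 7 = 5
  (-5) mod 7 = (-5) mod 7 = 7 - 5 = 2
Mesh after 5 steps: gear-0 tooth 5 meets gear-1 tooth 2

Answer: 5 2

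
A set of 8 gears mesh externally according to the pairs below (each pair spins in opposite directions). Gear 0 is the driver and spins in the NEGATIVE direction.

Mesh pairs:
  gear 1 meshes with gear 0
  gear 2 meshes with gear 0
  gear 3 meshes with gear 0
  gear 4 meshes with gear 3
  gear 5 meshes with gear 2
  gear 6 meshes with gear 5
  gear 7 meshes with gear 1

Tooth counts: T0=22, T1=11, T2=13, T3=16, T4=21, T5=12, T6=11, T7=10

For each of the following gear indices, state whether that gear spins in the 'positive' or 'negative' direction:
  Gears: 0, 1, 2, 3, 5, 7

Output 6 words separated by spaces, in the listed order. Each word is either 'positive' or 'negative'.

Gear 0 (driver): negative (depth 0)
  gear 1: meshes with gear 0 -> depth 1 -> positive (opposite of gear 0)
  gear 2: meshes with gear 0 -> depth 1 -> positive (opposite of gear 0)
  gear 3: meshes with gear 0 -> depth 1 -> positive (opposite of gear 0)
  gear 4: meshes with gear 3 -> depth 2 -> negative (opposite of gear 3)
  gear 5: meshes with gear 2 -> depth 2 -> negative (opposite of gear 2)
  gear 6: meshes with gear 5 -> depth 3 -> positive (opposite of gear 5)
  gear 7: meshes with gear 1 -> depth 2 -> negative (opposite of gear 1)
Queried indices 0, 1, 2, 3, 5, 7 -> negative, positive, positive, positive, negative, negative

Answer: negative positive positive positive negative negative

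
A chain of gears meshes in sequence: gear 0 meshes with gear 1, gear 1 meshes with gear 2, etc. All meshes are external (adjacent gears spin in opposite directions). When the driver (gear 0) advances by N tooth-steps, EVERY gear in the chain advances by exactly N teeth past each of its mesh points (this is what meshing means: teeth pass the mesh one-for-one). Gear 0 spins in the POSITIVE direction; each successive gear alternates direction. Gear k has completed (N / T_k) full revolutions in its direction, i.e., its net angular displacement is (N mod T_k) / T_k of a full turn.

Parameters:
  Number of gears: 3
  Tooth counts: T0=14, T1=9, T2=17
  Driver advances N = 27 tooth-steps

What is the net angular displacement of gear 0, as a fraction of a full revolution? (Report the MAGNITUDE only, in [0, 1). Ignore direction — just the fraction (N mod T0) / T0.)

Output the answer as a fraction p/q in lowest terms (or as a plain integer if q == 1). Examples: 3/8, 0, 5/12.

Chain of 3 gears, tooth counts: [14, 9, 17]
  gear 0: T0=14, direction=positive, advance = 27 mod 14 = 13 teeth = 13/14 turn
  gear 1: T1=9, direction=negative, advance = 27 mod 9 = 0 teeth = 0/9 turn
  gear 2: T2=17, direction=positive, advance = 27 mod 17 = 10 teeth = 10/17 turn
Gear 0: 27 mod 14 = 13
Fraction = 13 / 14 = 13/14 (gcd(13,14)=1) = 13/14

Answer: 13/14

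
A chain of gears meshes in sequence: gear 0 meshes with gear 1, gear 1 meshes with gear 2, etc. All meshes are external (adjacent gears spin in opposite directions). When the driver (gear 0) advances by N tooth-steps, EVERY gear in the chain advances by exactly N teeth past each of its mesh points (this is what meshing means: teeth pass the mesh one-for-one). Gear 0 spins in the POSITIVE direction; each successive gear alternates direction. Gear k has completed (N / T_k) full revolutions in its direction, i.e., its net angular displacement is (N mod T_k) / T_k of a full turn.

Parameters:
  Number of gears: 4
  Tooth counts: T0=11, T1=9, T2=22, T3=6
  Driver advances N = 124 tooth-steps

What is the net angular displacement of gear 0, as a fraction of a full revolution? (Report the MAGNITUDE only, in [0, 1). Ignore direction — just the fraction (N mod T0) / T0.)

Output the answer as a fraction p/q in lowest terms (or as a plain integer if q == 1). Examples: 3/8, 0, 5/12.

Chain of 4 gears, tooth counts: [11, 9, 22, 6]
  gear 0: T0=11, direction=positive, advance = 124 mod 11 = 3 teeth = 3/11 turn
  gear 1: T1=9, direction=negative, advance = 124 mod 9 = 7 teeth = 7/9 turn
  gear 2: T2=22, direction=positive, advance = 124 mod 22 = 14 teeth = 14/22 turn
  gear 3: T3=6, direction=negative, advance = 124 mod 6 = 4 teeth = 4/6 turn
Gear 0: 124 mod 11 = 3
Fraction = 3 / 11 = 3/11 (gcd(3,11)=1) = 3/11

Answer: 3/11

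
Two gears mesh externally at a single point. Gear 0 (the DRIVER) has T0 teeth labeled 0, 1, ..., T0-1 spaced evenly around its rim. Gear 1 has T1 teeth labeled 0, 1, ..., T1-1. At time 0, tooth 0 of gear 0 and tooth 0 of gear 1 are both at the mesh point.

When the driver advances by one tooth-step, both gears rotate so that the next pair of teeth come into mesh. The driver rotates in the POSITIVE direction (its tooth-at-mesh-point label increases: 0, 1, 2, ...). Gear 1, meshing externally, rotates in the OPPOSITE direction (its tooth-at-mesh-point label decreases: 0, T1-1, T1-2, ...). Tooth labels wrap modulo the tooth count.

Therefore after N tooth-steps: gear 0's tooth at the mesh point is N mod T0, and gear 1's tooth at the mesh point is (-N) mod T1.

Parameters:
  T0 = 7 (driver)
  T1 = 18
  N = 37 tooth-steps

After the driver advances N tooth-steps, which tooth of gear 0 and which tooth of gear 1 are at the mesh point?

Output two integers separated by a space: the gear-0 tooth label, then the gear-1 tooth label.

Gear 0 (driver, T0=7): tooth at mesh = N mod T0
  37 = 5 * 7 + 2, so 37 mod 7 = 2
  gear 0 tooth = 2
Gear 1 (driven, T1=18): tooth at mesh = (-N) mod T1
  37 = 2 * 18 + 1, so 37 mod 18 = 1
  (-37) mod 18 = (-1) mod 18 = 18 - 1 = 17
Mesh after 37 steps: gear-0 tooth 2 meets gear-1 tooth 17

Answer: 2 17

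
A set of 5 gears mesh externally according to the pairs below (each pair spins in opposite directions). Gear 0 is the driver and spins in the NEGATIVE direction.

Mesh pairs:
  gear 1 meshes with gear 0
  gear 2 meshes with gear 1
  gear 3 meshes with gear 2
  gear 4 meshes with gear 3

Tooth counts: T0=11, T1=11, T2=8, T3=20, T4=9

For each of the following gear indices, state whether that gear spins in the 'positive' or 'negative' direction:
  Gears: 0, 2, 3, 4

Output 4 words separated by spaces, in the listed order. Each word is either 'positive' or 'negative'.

Gear 0 (driver): negative (depth 0)
  gear 1: meshes with gear 0 -> depth 1 -> positive (opposite of gear 0)
  gear 2: meshes with gear 1 -> depth 2 -> negative (opposite of gear 1)
  gear 3: meshes with gear 2 -> depth 3 -> positive (opposite of gear 2)
  gear 4: meshes with gear 3 -> depth 4 -> negative (opposite of gear 3)
Queried indices 0, 2, 3, 4 -> negative, negative, positive, negative

Answer: negative negative positive negative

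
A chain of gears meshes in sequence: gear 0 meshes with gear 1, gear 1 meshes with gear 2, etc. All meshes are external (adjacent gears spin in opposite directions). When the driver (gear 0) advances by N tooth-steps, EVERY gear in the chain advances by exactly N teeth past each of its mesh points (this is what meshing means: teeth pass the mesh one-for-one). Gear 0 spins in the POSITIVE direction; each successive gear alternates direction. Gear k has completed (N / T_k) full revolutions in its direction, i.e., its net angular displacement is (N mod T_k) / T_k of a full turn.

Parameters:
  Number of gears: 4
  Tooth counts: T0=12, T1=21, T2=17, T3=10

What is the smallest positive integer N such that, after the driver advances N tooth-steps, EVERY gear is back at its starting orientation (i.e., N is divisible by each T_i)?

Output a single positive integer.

Answer: 7140

Derivation:
Gear k returns to start when N is a multiple of T_k.
All gears at start simultaneously when N is a common multiple of [12, 21, 17, 10]; the smallest such N is lcm(12, 21, 17, 10).
Start: lcm = T0 = 12
Fold in T1=21: gcd(12, 21) = 3; lcm(12, 21) = 12 * 21 / 3 = 252 / 3 = 84
Fold in T2=17: gcd(84, 17) = 1; lcm(84, 17) = 84 * 17 / 1 = 1428 / 1 = 1428
Fold in T3=10: gcd(1428, 10) = 2; lcm(1428, 10) = 1428 * 10 / 2 = 14280 / 2 = 7140
Full cycle length = 7140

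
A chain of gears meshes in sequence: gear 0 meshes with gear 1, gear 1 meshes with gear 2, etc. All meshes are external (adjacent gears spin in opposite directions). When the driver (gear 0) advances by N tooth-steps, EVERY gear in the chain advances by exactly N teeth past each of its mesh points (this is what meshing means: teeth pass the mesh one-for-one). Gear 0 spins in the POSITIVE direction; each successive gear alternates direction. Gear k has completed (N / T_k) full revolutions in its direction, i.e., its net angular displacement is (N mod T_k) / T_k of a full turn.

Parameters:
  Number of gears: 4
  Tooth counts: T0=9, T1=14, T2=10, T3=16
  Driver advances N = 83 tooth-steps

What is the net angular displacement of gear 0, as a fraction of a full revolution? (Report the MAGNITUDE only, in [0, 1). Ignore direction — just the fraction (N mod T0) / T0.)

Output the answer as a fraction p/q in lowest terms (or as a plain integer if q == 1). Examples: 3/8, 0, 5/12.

Answer: 2/9

Derivation:
Chain of 4 gears, tooth counts: [9, 14, 10, 16]
  gear 0: T0=9, direction=positive, advance = 83 mod 9 = 2 teeth = 2/9 turn
  gear 1: T1=14, direction=negative, advance = 83 mod 14 = 13 teeth = 13/14 turn
  gear 2: T2=10, direction=positive, advance = 83 mod 10 = 3 teeth = 3/10 turn
  gear 3: T3=16, direction=negative, advance = 83 mod 16 = 3 teeth = 3/16 turn
Gear 0: 83 mod 9 = 2
Fraction = 2 / 9 = 2/9 (gcd(2,9)=1) = 2/9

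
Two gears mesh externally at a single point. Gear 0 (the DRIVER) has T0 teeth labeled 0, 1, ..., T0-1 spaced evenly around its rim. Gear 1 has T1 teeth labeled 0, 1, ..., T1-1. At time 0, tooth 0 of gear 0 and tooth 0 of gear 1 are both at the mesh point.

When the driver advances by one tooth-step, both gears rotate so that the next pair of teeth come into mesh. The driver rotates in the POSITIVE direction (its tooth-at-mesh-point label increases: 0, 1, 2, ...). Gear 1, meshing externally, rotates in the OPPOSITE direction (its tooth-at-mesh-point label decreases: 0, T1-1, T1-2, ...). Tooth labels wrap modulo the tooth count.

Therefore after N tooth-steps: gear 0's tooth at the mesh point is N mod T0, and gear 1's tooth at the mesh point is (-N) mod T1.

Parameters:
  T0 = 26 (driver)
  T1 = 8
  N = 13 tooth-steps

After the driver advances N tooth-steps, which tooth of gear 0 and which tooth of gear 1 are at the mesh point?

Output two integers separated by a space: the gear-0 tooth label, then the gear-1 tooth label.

Gear 0 (driver, T0=26): tooth at mesh = N mod T0
  13 = 0 * 26 + 13, so 13 mod 26 = 13
  gear 0 tooth = 13
Gear 1 (driven, T1=8): tooth at mesh = (-N) mod T1
  13 = 1 * 8 + 5, so 13 mod 8 = 5
  (-13) mod 8 = (-5) mod 8 = 8 - 5 = 3
Mesh after 13 steps: gear-0 tooth 13 meets gear-1 tooth 3

Answer: 13 3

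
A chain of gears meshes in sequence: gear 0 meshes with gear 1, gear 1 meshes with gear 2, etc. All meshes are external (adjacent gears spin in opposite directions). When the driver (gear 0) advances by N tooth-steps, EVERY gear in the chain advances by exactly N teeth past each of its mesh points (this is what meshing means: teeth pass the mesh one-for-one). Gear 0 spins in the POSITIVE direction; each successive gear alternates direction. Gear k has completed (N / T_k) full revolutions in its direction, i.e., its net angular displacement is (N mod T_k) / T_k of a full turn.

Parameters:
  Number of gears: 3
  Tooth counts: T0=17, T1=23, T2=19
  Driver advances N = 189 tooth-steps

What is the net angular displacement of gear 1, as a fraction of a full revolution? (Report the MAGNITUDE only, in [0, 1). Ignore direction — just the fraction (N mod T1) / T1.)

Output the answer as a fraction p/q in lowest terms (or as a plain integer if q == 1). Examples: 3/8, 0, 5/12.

Answer: 5/23

Derivation:
Chain of 3 gears, tooth counts: [17, 23, 19]
  gear 0: T0=17, direction=positive, advance = 189 mod 17 = 2 teeth = 2/17 turn
  gear 1: T1=23, direction=negative, advance = 189 mod 23 = 5 teeth = 5/23 turn
  gear 2: T2=19, direction=positive, advance = 189 mod 19 = 18 teeth = 18/19 turn
Gear 1: 189 mod 23 = 5
Fraction = 5 / 23 = 5/23 (gcd(5,23)=1) = 5/23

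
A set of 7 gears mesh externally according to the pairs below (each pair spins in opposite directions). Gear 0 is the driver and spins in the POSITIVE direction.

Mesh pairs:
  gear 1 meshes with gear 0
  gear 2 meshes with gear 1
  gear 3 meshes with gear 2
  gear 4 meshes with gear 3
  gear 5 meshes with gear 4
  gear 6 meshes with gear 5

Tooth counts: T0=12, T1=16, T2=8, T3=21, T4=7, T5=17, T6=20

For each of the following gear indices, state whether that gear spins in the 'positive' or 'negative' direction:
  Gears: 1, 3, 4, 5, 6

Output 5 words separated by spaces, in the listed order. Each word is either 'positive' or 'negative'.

Answer: negative negative positive negative positive

Derivation:
Gear 0 (driver): positive (depth 0)
  gear 1: meshes with gear 0 -> depth 1 -> negative (opposite of gear 0)
  gear 2: meshes with gear 1 -> depth 2 -> positive (opposite of gear 1)
  gear 3: meshes with gear 2 -> depth 3 -> negative (opposite of gear 2)
  gear 4: meshes with gear 3 -> depth 4 -> positive (opposite of gear 3)
  gear 5: meshes with gear 4 -> depth 5 -> negative (opposite of gear 4)
  gear 6: meshes with gear 5 -> depth 6 -> positive (opposite of gear 5)
Queried indices 1, 3, 4, 5, 6 -> negative, negative, positive, negative, positive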